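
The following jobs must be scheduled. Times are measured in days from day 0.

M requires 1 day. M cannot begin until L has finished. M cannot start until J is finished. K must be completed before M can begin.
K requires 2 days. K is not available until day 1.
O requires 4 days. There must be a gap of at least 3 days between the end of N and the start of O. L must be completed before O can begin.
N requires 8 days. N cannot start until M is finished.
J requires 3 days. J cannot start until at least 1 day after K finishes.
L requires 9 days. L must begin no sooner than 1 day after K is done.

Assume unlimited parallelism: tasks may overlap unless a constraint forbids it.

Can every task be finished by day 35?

Yes

After its own release at day 1, K can start at day 1 and finishes at day 3.
L waits on K (finishes day 3, plus 1-day gap → day 4), so it starts at day 4 and finishes at 4 + 9 = day 13.
J waits on K (finishes day 3, plus 1-day gap → day 4), so it starts at day 4 and finishes at 4 + 3 = day 7.
M cannot start until L (finishes day 13); J (finishes day 7); K (finishes day 3). The controlling bound is day 13, so M finishes at 13 + 1 = day 14.
After M (finishes day 14), N can start at day 14 and finishes at day 22.
O cannot start until N (finishes day 22, plus 3-day gap → day 25); L (finishes day 13). The controlling bound is day 25, so O finishes at 25 + 4 = day 29.
Every task is finished by day 29, which is no later than the deadline of 35, so the schedule is feasible.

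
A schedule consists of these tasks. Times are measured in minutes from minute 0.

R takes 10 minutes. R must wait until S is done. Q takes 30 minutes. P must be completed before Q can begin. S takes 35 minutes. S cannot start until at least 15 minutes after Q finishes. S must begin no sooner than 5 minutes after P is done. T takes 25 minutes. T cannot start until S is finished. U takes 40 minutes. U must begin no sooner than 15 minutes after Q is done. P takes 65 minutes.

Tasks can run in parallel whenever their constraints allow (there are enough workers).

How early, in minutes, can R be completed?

155

Nothing blocks P, so it runs from minute 0 to minute 65.
After P (finishes minute 65), Q can start at minute 65 and finishes at minute 95.
S cannot start until Q (finishes minute 95, plus 15-minute gap → minute 110); P (finishes minute 65, plus 5-minute gap → minute 70). The controlling bound is minute 110, so S finishes at 110 + 35 = minute 145.
After S (finishes minute 145), R can start at minute 145 and finishes at minute 155.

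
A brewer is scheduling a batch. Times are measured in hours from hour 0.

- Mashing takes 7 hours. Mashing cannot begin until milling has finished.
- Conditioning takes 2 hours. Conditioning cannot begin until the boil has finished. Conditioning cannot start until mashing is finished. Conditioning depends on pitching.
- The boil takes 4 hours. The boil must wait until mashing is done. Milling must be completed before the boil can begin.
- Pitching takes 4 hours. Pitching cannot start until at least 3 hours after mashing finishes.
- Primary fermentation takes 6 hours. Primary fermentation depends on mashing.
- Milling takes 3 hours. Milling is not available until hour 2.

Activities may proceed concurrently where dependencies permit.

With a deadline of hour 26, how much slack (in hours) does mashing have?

5

Milling cannot begin until its own release at hour 2. It runs from hour 2 to 2 + 3 = hour 5.
Mashing cannot begin until milling (finishes hour 5). It runs from hour 5 to 5 + 7 = hour 12.

Working backward from the deadline:
Conditioning has no dependents, so it just needs to finish by hour 26. Starting by 26 − 2 = hour 24 achieves that.
Since conditioning (must start by hour 24) depends on it, the boil must finish by hour 24. Backing off its 4-hour duration gives a latest start of hour 20.
Pitching has to be done before conditioning (must start by hour 24). That means finishing by hour 24, i.e. starting by 24 − 4 = hour 20.
Primary fermentation must finish by hour 26; it takes 6 hours, so it must start by 26 − 6 = hour 20.
Mashing feeds the boil (must start by hour 20); pitching (must start by hour 20, minus 3-hour gap → hour 17); primary fermentation (must start by hour 20); conditioning (must start by hour 24). Taking the minimum, mashing must finish by hour 17 and start by 17 − 7 = hour 10.
So mashing can start as early as hour 5 and as late as hour 10, giving 10 − 5 = 5 hours of slack.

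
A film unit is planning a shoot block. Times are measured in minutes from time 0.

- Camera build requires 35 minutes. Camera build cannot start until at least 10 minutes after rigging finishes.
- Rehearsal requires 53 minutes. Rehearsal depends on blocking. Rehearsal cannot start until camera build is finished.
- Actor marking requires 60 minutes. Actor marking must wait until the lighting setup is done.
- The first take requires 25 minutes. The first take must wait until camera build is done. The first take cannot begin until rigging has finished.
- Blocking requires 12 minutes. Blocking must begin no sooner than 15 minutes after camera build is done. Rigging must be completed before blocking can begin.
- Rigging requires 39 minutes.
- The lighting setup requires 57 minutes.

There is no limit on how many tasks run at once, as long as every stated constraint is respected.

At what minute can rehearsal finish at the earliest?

Rigging can start immediately at minute 0; it finishes at minute 39.
Camera build waits on rigging (finishes minute 39, plus 10-minute gap → minute 49), so it starts at minute 49 and finishes at 49 + 35 = minute 84.
Blocking needs all of camera build (finishes minute 84, plus 15-minute gap → minute 99); rigging (finishes minute 39). That puts its earliest start at minute 99; it finishes at 99 + 12 = minute 111.
Rehearsal needs all of blocking (finishes minute 111); camera build (finishes minute 84). That puts its earliest start at minute 111; it finishes at 111 + 53 = minute 164.

164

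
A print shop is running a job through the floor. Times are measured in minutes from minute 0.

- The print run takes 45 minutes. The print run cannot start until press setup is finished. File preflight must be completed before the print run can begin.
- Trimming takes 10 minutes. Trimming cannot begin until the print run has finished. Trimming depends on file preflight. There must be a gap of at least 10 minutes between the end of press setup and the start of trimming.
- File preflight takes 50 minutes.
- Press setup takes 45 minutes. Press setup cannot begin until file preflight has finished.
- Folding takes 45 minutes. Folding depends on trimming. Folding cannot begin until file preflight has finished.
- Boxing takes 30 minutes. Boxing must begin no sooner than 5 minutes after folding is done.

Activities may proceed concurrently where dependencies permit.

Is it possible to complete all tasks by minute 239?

Yes

File preflight can start immediately at minute 0; it finishes at minute 50.
After file preflight (finishes minute 50), press setup can start at minute 50 and finishes at minute 95.
The print run needs all of press setup (finishes minute 95); file preflight (finishes minute 50). That puts its earliest start at minute 95; it finishes at 95 + 45 = minute 140.
Trimming cannot start until the print run (finishes minute 140); file preflight (finishes minute 50); press setup (finishes minute 95, plus 10-minute gap → minute 105). The controlling bound is minute 140, so trimming finishes at 140 + 10 = minute 150.
Folding has to wait for trimming (finishes minute 150); file preflight (finishes minute 50). The latest of these is minute 150, so folding runs minute 150 to 150 + 45 = minute 195.
Boxing cannot begin until folding (finishes minute 195, plus 5-minute gap → minute 200). It runs from minute 200 to 200 + 30 = minute 230.
Every task is finished by minute 230, which is no later than the deadline of 239, so the schedule is feasible.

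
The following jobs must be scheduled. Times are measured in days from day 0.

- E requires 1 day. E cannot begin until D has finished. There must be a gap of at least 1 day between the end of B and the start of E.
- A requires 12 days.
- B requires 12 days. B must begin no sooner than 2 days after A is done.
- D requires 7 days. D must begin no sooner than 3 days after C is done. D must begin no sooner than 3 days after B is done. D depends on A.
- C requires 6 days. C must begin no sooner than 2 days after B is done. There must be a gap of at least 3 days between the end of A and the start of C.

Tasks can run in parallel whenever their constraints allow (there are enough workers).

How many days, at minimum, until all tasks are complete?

45

A has no prerequisites, so it starts at day 0 and finishes at day 12.
B waits on A (finishes day 12, plus 2-day gap → day 14), so it starts at day 14 and finishes at 14 + 12 = day 26.
C has to wait for B (finishes day 26, plus 2-day gap → day 28); A (finishes day 12, plus 3-day gap → day 15). The latest of these is day 28, so C runs day 28 to 28 + 6 = day 34.
D cannot start until C (finishes day 34, plus 3-day gap → day 37); B (finishes day 26, plus 3-day gap → day 29); A (finishes day 12). The controlling bound is day 37, so D finishes at 37 + 7 = day 44.
E has to wait for D (finishes day 44); B (finishes day 26, plus 1-day gap → day 27). The latest of these is day 44, so E runs day 44 to 44 + 1 = day 45.
All tasks are finished once the last one completes. Finish times: A at 12, B at 26, C at 34, D at 44, E at 45. The latest is day 45.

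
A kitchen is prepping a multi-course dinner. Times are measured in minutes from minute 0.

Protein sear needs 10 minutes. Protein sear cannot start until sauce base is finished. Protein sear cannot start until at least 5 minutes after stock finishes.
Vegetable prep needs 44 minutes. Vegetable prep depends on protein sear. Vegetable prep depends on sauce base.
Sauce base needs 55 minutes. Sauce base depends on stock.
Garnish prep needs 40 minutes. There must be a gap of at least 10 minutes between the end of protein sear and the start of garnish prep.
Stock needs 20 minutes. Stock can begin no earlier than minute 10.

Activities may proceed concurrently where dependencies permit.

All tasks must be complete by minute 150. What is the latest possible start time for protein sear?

90

Nothing follows vegetable prep; the deadline of minute 150 is its only limit. It must start by 150 − 44 = minute 106.
Garnish prep has no dependents, so it just needs to finish by minute 150. Starting by 150 − 40 = minute 110 achieves that.
Protein sear must finish in time for vegetable prep (must start by minute 106); garnish prep (must start by minute 110, minus 10-minute gap → minute 100). The tightest is minute 100, so protein sear must start by 100 − 10 = minute 90.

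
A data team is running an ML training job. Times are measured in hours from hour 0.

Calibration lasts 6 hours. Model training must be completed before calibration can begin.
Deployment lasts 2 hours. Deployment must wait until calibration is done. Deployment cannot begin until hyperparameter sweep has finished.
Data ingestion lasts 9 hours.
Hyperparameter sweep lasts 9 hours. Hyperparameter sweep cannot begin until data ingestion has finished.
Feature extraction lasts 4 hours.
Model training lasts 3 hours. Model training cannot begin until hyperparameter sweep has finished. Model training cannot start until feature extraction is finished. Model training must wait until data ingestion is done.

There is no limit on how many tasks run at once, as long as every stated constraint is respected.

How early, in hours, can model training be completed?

Feature extraction can start immediately at hour 0; it finishes at hour 4.
Data ingestion can start immediately at hour 0; it finishes at hour 9.
After data ingestion (finishes hour 9), hyperparameter sweep can start at hour 9 and finishes at hour 18.
Model training needs all of hyperparameter sweep (finishes hour 18); feature extraction (finishes hour 4); data ingestion (finishes hour 9). That puts its earliest start at hour 18; it finishes at 18 + 3 = hour 21.

21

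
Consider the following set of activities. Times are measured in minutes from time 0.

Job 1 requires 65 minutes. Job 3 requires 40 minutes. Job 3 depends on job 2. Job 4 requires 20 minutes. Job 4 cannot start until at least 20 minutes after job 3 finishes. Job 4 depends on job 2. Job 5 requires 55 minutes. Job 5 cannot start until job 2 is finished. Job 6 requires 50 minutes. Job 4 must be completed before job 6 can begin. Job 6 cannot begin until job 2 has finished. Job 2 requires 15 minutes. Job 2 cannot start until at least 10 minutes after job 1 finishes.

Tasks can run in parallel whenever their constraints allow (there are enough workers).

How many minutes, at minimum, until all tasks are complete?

220

Nothing blocks job 1, so it runs from minute 0 to minute 65.
After job 1 (finishes minute 65, plus 10-minute gap → minute 75), job 2 can start at minute 75 and finishes at minute 90.
After job 2 (finishes minute 90), job 5 can start at minute 90 and finishes at minute 145.
Job 3 waits on job 2 (finishes minute 90), so it starts at minute 90 and finishes at 90 + 40 = minute 130.
Job 4 needs all of job 3 (finishes minute 130, plus 20-minute gap → minute 150); job 2 (finishes minute 90). That puts its earliest start at minute 150; it finishes at 150 + 20 = minute 170.
Job 6 has to wait for job 4 (finishes minute 170); job 2 (finishes minute 90). The latest of these is minute 170, so job 6 runs minute 170 to 170 + 50 = minute 220.
All tasks are finished once the last one completes. Finish times: Job 1 at 65, Job 2 at 90, Job 3 at 130, Job 4 at 170, Job 5 at 145, Job 6 at 220. The latest is minute 220.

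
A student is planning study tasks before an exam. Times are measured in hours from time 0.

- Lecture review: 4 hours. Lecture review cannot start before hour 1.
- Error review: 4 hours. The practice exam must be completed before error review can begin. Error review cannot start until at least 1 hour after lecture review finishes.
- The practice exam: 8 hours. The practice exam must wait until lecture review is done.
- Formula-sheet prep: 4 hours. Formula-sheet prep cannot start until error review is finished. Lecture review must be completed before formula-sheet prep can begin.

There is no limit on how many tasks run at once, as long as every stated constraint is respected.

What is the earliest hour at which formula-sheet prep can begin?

17

After its own release at hour 1, lecture review can start at hour 1 and finishes at hour 5.
The practice exam cannot begin until lecture review (finishes hour 5). It runs from hour 5 to 5 + 8 = hour 13.
Error review has to wait for the practice exam (finishes hour 13); lecture review (finishes hour 5, plus 1-hour gap → hour 6). The latest of these is hour 13, so error review runs hour 13 to 13 + 4 = hour 17.
Formula-sheet prep waits on error review (finishes hour 17); lecture review (finishes hour 5). The latest of these is hour 17, which is the earliest formula-sheet prep can start.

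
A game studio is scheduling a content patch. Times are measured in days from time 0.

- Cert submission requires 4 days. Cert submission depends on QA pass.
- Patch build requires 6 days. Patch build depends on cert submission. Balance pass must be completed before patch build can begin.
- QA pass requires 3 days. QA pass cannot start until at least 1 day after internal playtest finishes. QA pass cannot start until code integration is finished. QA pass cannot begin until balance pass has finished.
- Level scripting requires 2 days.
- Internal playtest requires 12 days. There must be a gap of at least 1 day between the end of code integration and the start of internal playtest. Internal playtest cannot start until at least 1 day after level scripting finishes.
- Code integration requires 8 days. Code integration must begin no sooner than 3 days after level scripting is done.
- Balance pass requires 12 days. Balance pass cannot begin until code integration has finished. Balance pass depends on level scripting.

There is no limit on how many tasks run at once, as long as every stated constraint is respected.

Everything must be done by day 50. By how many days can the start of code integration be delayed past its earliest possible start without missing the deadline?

10

Level scripting has no prerequisites, so it starts at day 0 and finishes at day 2.
After level scripting (finishes day 2, plus 3-day gap → day 5), code integration can start at day 5 and finishes at day 13.

Working backward from the deadline:
To finish by day 50, patch build (duration 6) must start no later than day 44.
Cert submission has to be done before patch build (must start by day 44). That means finishing by day 44, i.e. starting by 44 − 4 = day 40.
Since cert submission (must start by day 40) depends on it, QA pass must finish by day 40. Backing off its 3-day duration gives a latest start of day 37.
Internal playtest has to be done before QA pass (must start by day 37, minus 1-day gap → day 36). That means finishing by day 36, i.e. starting by 36 − 12 = day 24.
Balance pass feeds QA pass (must start by day 37); patch build (must start by day 44). Taking the minimum, balance pass must finish by day 37 and start by 37 − 12 = day 25.
Code integration feeds internal playtest (must start by day 24, minus 1-day gap → day 23); balance pass (must start by day 25); QA pass (must start by day 37). Taking the minimum, code integration must finish by day 23 and start by 23 − 8 = day 15.
So code integration can start as early as day 5 and as late as day 15, giving 15 − 5 = 10 days of slack.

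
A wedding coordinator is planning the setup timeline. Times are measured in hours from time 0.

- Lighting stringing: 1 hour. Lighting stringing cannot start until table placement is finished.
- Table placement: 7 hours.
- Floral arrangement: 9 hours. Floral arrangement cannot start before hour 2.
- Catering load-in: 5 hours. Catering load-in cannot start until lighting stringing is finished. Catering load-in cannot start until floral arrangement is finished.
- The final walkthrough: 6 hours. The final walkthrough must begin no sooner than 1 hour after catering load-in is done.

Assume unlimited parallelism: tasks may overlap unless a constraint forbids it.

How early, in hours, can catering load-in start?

Floral arrangement cannot begin until its own release at hour 2. It runs from hour 2 to 2 + 9 = hour 11.
Table placement has no prerequisites, so it starts at hour 0 and finishes at hour 7.
Lighting stringing cannot begin until table placement (finishes hour 7). It runs from hour 7 to 7 + 1 = hour 8.
Catering load-in waits on lighting stringing (finishes hour 8); floral arrangement (finishes hour 11). The latest of these is hour 11, which is the earliest catering load-in can start.

11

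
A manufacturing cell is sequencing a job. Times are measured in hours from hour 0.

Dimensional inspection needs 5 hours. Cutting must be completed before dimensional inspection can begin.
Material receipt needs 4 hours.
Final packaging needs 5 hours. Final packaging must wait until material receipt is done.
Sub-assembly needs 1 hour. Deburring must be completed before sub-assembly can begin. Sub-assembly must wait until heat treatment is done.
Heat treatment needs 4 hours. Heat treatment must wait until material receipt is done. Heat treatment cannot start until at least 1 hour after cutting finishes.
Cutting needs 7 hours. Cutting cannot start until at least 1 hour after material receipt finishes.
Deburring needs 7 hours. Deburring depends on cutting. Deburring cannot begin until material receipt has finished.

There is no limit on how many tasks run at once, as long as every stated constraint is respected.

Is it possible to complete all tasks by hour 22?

Material receipt can start immediately at hour 0; it finishes at hour 4.
Final packaging cannot begin until material receipt (finishes hour 4). It runs from hour 4 to 4 + 5 = hour 9.
Cutting waits on material receipt (finishes hour 4, plus 1-hour gap → hour 5), so it starts at hour 5 and finishes at 5 + 7 = hour 12.
Dimensional inspection waits on cutting (finishes hour 12), so it starts at hour 12 and finishes at 12 + 5 = hour 17.
Heat treatment has to wait for material receipt (finishes hour 4); cutting (finishes hour 12, plus 1-hour gap → hour 13). The latest of these is hour 13, so heat treatment runs hour 13 to 13 + 4 = hour 17.
Deburring has to wait for cutting (finishes hour 12); material receipt (finishes hour 4). The latest of these is hour 12, so deburring runs hour 12 to 12 + 7 = hour 19.
Sub-assembly cannot start until deburring (finishes hour 19); heat treatment (finishes hour 17). The controlling bound is hour 19, so sub-assembly finishes at 19 + 1 = hour 20.
Every task is finished by hour 20, which is no later than the deadline of 22, so the schedule is feasible.

Yes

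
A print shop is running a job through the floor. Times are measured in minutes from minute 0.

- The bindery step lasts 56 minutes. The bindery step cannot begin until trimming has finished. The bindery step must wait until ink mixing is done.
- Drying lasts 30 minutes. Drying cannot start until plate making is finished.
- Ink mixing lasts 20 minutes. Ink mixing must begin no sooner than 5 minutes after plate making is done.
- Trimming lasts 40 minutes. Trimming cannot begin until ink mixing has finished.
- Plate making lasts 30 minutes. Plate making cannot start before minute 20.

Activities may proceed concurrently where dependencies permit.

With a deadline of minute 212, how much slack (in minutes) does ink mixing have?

Plate making waits on its own release at minute 20, so it starts at minute 20 and finishes at 20 + 30 = minute 50.
Ink mixing waits on plate making (finishes minute 50, plus 5-minute gap → minute 55), so it starts at minute 55 and finishes at 55 + 20 = minute 75.

Working backward from the deadline:
Nothing follows the bindery step; the deadline of minute 212 is its only limit. It must start by 212 − 56 = minute 156.
Trimming feeds into the bindery step (must start by minute 156); so trimming must finish by minute 156 and therefore start by minute 116.
Ink mixing must finish in time for trimming (must start by minute 116); the bindery step (must start by minute 156). The tightest is minute 116, so ink mixing must start by 116 − 20 = minute 96.
So ink mixing can start as early as minute 55 and as late as minute 96, giving 96 − 55 = 41 minutes of slack.

41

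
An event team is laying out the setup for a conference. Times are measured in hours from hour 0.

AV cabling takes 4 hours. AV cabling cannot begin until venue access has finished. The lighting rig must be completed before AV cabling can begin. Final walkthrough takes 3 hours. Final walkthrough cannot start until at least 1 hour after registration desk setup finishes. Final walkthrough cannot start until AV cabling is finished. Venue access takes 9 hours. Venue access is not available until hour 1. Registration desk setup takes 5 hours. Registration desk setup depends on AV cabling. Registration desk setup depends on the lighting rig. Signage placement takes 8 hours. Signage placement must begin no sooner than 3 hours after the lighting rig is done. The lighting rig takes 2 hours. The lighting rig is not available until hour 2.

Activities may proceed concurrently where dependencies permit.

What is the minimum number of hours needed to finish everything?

23

After its own release at hour 2, the lighting rig can start at hour 2 and finishes at hour 4.
Signage placement waits on the lighting rig (finishes hour 4, plus 3-hour gap → hour 7), so it starts at hour 7 and finishes at 7 + 8 = hour 15.
After its own release at hour 1, venue access can start at hour 1 and finishes at hour 10.
AV cabling needs all of venue access (finishes hour 10); the lighting rig (finishes hour 4). That puts its earliest start at hour 10; it finishes at 10 + 4 = hour 14.
Registration desk setup needs all of AV cabling (finishes hour 14); the lighting rig (finishes hour 4). That puts its earliest start at hour 14; it finishes at 14 + 5 = hour 19.
Final walkthrough needs all of registration desk setup (finishes hour 19, plus 1-hour gap → hour 20); AV cabling (finishes hour 14). That puts its earliest start at hour 20; it finishes at 20 + 3 = hour 23.
All tasks are finished once the last one completes. Finish times: Venue access at 10, The lighting rig at 4, AV cabling at 14, Registration desk setup at 19, Signage placement at 15, Final walkthrough at 23. The latest is hour 23.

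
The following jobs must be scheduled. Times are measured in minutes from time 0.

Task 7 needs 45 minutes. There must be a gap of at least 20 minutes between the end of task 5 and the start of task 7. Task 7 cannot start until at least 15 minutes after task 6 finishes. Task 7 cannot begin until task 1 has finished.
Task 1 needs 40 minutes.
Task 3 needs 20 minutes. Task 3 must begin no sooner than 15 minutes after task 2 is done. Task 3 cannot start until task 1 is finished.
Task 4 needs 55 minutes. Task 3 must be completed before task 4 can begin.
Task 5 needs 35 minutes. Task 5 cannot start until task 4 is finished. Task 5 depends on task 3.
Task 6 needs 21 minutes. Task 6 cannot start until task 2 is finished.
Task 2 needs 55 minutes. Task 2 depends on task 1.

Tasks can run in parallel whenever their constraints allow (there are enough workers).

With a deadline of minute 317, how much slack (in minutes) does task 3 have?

Task 1 has no prerequisites, so it starts at minute 0 and finishes at minute 40.
Task 2 waits on task 1 (finishes minute 40), so it starts at minute 40 and finishes at 40 + 55 = minute 95.
Task 3 needs all of task 2 (finishes minute 95, plus 15-minute gap → minute 110); task 1 (finishes minute 40). That puts its earliest start at minute 110; it finishes at 110 + 20 = minute 130.

Working backward from the deadline:
Nothing follows task 7; the deadline of minute 317 is its only limit. It must start by 317 − 45 = minute 272.
Since task 7 (must start by minute 272, minus 20-minute gap → minute 252) depends on it, task 5 must finish by minute 252. Backing off its 35-minute duration gives a latest start of minute 217.
Task 4 feeds into task 5 (must start by minute 217); so task 4 must finish by minute 217 and therefore start by minute 162.
For task 3: task 4 (must start by minute 162); task 5 (must start by minute 217). The most restrictive is minute 162; with a 20-minute duration, task 3 must start by minute 142.
So task 3 can start as early as minute 110 and as late as minute 142, giving 142 − 110 = 32 minutes of slack.

32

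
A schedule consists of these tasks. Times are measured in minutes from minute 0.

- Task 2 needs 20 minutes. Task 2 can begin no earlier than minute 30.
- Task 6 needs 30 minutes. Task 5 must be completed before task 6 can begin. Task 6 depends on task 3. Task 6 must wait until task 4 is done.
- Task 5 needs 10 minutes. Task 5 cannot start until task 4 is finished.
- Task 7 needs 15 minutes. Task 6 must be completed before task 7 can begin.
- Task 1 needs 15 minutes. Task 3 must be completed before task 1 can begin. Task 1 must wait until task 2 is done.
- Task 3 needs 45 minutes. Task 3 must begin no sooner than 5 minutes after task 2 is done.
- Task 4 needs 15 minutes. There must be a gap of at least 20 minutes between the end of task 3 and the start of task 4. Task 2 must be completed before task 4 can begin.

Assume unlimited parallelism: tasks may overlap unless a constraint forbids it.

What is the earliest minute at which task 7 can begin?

175

Task 2 cannot begin until its own release at minute 30. It runs from minute 30 to 30 + 20 = minute 50.
Task 3 waits on task 2 (finishes minute 50, plus 5-minute gap → minute 55), so it starts at minute 55 and finishes at 55 + 45 = minute 100.
Task 4 has to wait for task 3 (finishes minute 100, plus 20-minute gap → minute 120); task 2 (finishes minute 50). The latest of these is minute 120, so task 4 runs minute 120 to 120 + 15 = minute 135.
Task 5 waits on task 4 (finishes minute 135), so it starts at minute 135 and finishes at 135 + 10 = minute 145.
Task 6 cannot start until task 5 (finishes minute 145); task 3 (finishes minute 100); task 4 (finishes minute 135). The controlling bound is minute 145, so task 6 finishes at 145 + 30 = minute 175.
Task 7 waits on task 6 (finishes minute 175), so the earliest it can start is minute 175.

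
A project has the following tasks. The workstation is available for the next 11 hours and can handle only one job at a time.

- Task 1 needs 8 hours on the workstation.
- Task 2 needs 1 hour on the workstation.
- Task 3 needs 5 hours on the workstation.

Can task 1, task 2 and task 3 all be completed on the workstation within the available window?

Running back to back, the jobs need 8 + 1 + 5 = 14 hours on the workstation.
Since 14 > 11, they cannot all fit.

No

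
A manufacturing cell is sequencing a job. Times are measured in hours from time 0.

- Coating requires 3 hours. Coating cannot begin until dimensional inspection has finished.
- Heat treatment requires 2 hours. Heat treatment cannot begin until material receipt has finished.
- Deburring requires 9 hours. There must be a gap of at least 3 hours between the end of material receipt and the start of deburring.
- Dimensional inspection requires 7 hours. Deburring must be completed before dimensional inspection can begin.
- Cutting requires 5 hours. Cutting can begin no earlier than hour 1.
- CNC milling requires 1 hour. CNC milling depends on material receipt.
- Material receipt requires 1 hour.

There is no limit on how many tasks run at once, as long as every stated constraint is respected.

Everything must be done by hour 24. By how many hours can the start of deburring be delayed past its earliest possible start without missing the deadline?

Material receipt has no prerequisites, so it starts at hour 0 and finishes at hour 1.
Deburring cannot begin until material receipt (finishes hour 1, plus 3-hour gap → hour 4). It runs from hour 4 to 4 + 9 = hour 13.

Working backward from the deadline:
To finish by hour 24, coating (duration 3) must start no later than hour 21.
Dimensional inspection has to be done before coating (must start by hour 21). That means finishing by hour 21, i.e. starting by 21 − 7 = hour 14.
Since dimensional inspection (must start by hour 14) depends on it, deburring must finish by hour 14. Backing off its 9-hour duration gives a latest start of hour 5.
So deburring can start as early as hour 4 and as late as hour 5, giving 5 − 4 = 1 hour of slack.

1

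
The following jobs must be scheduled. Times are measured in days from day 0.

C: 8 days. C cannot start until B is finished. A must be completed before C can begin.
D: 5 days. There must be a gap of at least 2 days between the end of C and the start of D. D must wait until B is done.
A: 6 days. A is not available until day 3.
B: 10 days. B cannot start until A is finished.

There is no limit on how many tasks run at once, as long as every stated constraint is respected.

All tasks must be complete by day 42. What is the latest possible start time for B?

D must finish by day 42; it takes 5 days, so it must start by 42 − 5 = day 37.
C feeds into D (must start by day 37, minus 2-day gap → day 35); so C must finish by day 35 and therefore start by day 27.
B has several dependents: C (must start by day 27); D (must start by day 37). The earliest of those limits is day 27, so B must start by 27 − 10 = day 17.

17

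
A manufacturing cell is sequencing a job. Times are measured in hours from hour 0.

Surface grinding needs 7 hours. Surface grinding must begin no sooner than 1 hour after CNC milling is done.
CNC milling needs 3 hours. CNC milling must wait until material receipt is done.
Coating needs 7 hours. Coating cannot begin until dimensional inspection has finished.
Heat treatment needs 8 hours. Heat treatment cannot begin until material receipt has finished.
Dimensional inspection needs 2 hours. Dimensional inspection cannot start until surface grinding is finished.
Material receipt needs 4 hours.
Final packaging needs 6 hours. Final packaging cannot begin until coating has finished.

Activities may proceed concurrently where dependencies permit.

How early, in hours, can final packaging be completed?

30

Nothing blocks material receipt, so it runs from hour 0 to hour 4.
CNC milling cannot begin until material receipt (finishes hour 4). It runs from hour 4 to 4 + 3 = hour 7.
Surface grinding cannot begin until CNC milling (finishes hour 7, plus 1-hour gap → hour 8). It runs from hour 8 to 8 + 7 = hour 15.
Dimensional inspection cannot begin until surface grinding (finishes hour 15). It runs from hour 15 to 15 + 2 = hour 17.
Coating cannot begin until dimensional inspection (finishes hour 17). It runs from hour 17 to 17 + 7 = hour 24.
Final packaging waits on coating (finishes hour 24), so it starts at hour 24 and finishes at 24 + 6 = hour 30.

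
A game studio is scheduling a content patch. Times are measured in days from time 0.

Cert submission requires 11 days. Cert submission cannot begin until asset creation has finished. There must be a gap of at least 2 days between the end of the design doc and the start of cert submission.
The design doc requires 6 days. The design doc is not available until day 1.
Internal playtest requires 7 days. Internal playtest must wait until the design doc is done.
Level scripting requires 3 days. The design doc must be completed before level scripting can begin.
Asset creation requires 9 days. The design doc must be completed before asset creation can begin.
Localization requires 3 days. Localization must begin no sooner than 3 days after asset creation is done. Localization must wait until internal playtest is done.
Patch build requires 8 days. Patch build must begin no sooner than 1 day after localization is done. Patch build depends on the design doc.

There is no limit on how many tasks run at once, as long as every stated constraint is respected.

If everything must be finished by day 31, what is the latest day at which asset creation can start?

Nothing follows patch build; the deadline of day 31 is its only limit. It must start by 31 − 8 = day 23.
Localization must finish before patch build (must start by day 23, minus 1-day gap → day 22). With a 3-day duration, localization must start by 22 − 3 = day 19.
Cert submission must finish by day 31; it takes 11 days, so it must start by 31 − 11 = day 20.
For asset creation: localization (must start by day 19, minus 3-day gap → day 16); cert submission (must start by day 20). The most restrictive is day 16; with a 9-day duration, asset creation must start by day 7.

7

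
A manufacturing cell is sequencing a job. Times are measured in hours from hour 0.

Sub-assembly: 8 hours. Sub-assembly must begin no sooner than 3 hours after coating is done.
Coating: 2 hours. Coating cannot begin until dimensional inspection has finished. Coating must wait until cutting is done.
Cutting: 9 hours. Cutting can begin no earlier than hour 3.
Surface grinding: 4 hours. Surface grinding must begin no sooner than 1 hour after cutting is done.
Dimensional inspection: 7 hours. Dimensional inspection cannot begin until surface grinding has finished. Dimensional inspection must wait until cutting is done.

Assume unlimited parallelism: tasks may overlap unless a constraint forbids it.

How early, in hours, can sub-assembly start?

29

Cutting waits on its own release at hour 3, so it starts at hour 3 and finishes at 3 + 9 = hour 12.
After cutting (finishes hour 12, plus 1-hour gap → hour 13), surface grinding can start at hour 13 and finishes at hour 17.
Dimensional inspection cannot start until surface grinding (finishes hour 17); cutting (finishes hour 12). The controlling bound is hour 17, so dimensional inspection finishes at 17 + 7 = hour 24.
Coating needs all of dimensional inspection (finishes hour 24); cutting (finishes hour 12). That puts its earliest start at hour 24; it finishes at 24 + 2 = hour 26.
Sub-assembly waits on coating (finishes hour 26, plus 3-hour gap → hour 29), so the earliest it can start is hour 29.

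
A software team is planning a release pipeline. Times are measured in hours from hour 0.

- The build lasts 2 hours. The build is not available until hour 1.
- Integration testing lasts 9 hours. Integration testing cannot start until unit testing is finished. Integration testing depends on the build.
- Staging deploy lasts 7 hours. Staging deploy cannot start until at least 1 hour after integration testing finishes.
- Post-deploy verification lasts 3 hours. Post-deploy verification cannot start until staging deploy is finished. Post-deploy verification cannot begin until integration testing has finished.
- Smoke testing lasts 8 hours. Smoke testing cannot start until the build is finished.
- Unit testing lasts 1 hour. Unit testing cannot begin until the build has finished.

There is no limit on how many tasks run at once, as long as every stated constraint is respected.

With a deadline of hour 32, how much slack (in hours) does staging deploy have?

The build cannot begin until its own release at hour 1. It runs from hour 1 to 1 + 2 = hour 3.
Unit testing cannot begin until the build (finishes hour 3). It runs from hour 3 to 3 + 1 = hour 4.
Integration testing needs all of unit testing (finishes hour 4); the build (finishes hour 3). That puts its earliest start at hour 4; it finishes at 4 + 9 = hour 13.
After integration testing (finishes hour 13, plus 1-hour gap → hour 14), staging deploy can start at hour 14 and finishes at hour 21.

Working backward from the deadline:
Post-deploy verification has no dependents, so it just needs to finish by hour 32. Starting by 32 − 3 = hour 29 achieves that.
Staging deploy has to be done before post-deploy verification (must start by hour 29). That means finishing by hour 29, i.e. starting by 29 − 7 = hour 22.
So staging deploy can start as early as hour 14 and as late as hour 22, giving 22 − 14 = 8 hours of slack.

8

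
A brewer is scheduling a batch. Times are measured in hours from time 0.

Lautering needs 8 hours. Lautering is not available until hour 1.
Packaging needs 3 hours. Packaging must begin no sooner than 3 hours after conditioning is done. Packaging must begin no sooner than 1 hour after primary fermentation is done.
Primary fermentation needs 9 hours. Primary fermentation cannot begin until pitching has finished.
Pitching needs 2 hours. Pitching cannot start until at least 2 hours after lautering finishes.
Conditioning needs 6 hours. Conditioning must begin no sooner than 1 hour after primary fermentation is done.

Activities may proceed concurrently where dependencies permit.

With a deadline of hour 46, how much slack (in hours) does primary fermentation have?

11

After its own release at hour 1, lautering can start at hour 1 and finishes at hour 9.
Pitching cannot begin until lautering (finishes hour 9, plus 2-hour gap → hour 11). It runs from hour 11 to 11 + 2 = hour 13.
Primary fermentation cannot begin until pitching (finishes hour 13). It runs from hour 13 to 13 + 9 = hour 22.

Working backward from the deadline:
Nothing follows packaging; the deadline of hour 46 is its only limit. It must start by 46 − 3 = hour 43.
Conditioning feeds into packaging (must start by hour 43, minus 3-hour gap → hour 40); so conditioning must finish by hour 40 and therefore start by hour 34.
Primary fermentation has several dependents: conditioning (must start by hour 34, minus 1-hour gap → hour 33); packaging (must start by hour 43, minus 1-hour gap → hour 42). The earliest of those limits is hour 33, so primary fermentation must start by 33 − 9 = hour 24.
So primary fermentation can start as early as hour 13 and as late as hour 24, giving 24 − 13 = 11 hours of slack.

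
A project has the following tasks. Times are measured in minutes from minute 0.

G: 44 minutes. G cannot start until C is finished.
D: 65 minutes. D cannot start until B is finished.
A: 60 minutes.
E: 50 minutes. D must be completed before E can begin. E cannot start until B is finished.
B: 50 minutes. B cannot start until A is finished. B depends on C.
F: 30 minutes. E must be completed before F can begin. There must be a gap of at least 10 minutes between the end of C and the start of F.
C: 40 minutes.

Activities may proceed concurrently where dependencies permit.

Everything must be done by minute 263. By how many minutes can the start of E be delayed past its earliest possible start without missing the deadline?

8

C can start immediately at minute 0; it finishes at minute 40.
A has no prerequisites, so it starts at minute 0 and finishes at minute 60.
B cannot start until A (finishes minute 60); C (finishes minute 40). The controlling bound is minute 60, so B finishes at 60 + 50 = minute 110.
After B (finishes minute 110), D can start at minute 110 and finishes at minute 175.
E has to wait for D (finishes minute 175); B (finishes minute 110). The latest of these is minute 175, so E runs minute 175 to 175 + 50 = minute 225.

Working backward from the deadline:
To finish by minute 263, F (duration 30) must start no later than minute 233.
E has to be done before F (must start by minute 233). That means finishing by minute 233, i.e. starting by 233 − 50 = minute 183.
So E can start as early as minute 175 and as late as minute 183, giving 183 − 175 = 8 minutes of slack.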